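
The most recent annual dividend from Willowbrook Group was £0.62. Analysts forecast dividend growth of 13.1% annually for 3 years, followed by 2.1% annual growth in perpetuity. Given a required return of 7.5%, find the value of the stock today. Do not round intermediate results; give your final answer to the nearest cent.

£15.71

D_1 = 0.70122
D_2 = 0.79308
D_3 = 0.89697
Terminal value at year 3: TV = D_3×(1+g_2)/(r−g_2) = 0.91581/0.054 = 16.95944
P_0 = D_1/(1+r)^1 + D_2/(1+r)^2 + D_3/(1+r)^3 + TV/(1+r)^3
    = 0.65230 + 0.68628 + 0.72203 + 13.65168 = 15.71228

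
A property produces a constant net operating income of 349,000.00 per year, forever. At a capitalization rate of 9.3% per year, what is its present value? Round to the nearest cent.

3752688.17

Level perpetuity: PV = C / r = 349,000.00 / 0.093 = 3,752,688.17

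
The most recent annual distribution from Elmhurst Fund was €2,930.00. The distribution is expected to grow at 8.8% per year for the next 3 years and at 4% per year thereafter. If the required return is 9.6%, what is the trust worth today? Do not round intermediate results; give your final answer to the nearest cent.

€61893.71

D_1 = 3187.84000
D_2 = 3468.36992
D_3 = 3773.58647
Terminal value at year 3: TV = D_3×(1+g_2)/(r−g_2) = 3924.52993/0.056 = 70080.89164
P_0 = D_1/(1+r)^1 + D_2/(1+r)^2 + D_3/(1+r)^3 + TV/(1+r)^3
    = 2908.61314 + 2887.38239 + 2866.30660 + 53231.40832 = 61893.71045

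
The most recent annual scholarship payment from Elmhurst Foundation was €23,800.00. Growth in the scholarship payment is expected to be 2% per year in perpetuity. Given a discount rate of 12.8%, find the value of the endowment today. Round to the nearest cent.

D₁ = D₀ × (1 + g) = €23,800.00 × 1.02 = €24,276.0000
Growing perpetuity: P = D₁ / (r − g) = €24,276.0000 / (0.128 − 0.02) = €224,777.78

€224777.78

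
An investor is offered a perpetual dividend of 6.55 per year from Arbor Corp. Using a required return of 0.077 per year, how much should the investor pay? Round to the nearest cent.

Level perpetuity: PV = C / r = 6.55 / 0.077 = 85.06

85.06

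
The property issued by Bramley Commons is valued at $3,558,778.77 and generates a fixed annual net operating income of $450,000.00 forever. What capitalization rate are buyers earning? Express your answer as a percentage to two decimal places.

P = C/r ⇒ r = C/P = $450,000.00/$3,558,778.77 = 0.126448

12.64%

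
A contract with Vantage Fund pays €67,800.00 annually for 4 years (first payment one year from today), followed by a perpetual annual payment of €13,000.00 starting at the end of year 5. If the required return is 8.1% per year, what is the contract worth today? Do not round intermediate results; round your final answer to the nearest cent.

€341595.10

PV of 4-year annuity: €67,800.00 × [1 − (1+0.081)^−4] / 0.081 = 224063.25529
Perpetuity value at year 4: €13,000.00 / 0.081 = 160493.82716
PV of perpetuity: 160493.82716 / (1+0.081)^4 = 117531.84606
Total PV = 224063.25529 + 117531.84606 = 341595.10135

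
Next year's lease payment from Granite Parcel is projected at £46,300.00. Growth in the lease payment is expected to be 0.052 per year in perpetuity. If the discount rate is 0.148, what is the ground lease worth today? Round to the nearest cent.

Growing perpetuity: P = D₁ / (r − g) = £46,300.0000 / (0.148 − 0.052) = £482,291.67

£482291.67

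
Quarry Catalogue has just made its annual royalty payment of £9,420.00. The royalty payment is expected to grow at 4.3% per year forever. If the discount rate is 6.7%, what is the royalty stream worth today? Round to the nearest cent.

D₁ = D₀ × (1 + g) = £9,420.00 × 1.043 = £9,825.0600
Growing perpetuity: P = D₁ / (r − g) = £9,825.0600 / (0.067 − 0.043) = £409,377.50

£409377.50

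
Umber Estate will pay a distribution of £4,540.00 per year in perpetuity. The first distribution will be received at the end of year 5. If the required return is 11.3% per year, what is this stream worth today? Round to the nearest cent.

Value at end of year 4: C / r = £4,540.00 / 0.113 = £40,176.9912
Discount to today: PV = £40,176.9912 / (1 + 0.113)^4 = £40,176.9912 / 1.534549 = £26,181.63

£26181.63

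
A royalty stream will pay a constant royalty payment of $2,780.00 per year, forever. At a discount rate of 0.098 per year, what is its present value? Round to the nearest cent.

Level perpetuity: PV = C / r = $2,780.00 / 0.098 = $28,367.35

$28367.35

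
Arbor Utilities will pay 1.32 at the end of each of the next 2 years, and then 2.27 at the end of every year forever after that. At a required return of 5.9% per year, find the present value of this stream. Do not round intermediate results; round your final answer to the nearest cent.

PV of 2-year annuity: 1.32 × [1 − (1+0.059)^−2] / 0.059 = 2.42347
Perpetuity value at year 2: 2.27 / 0.059 = 38.47458
PV of perpetuity: 38.47458 / (1+0.059)^2 = 34.30694
Total PV = 2.42347 + 34.30694 = 36.73041

36.73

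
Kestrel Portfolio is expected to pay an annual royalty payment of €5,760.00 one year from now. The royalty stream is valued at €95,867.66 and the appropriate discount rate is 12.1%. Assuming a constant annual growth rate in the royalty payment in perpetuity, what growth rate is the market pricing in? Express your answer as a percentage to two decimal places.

P = D₁/(r−g) ⇒ g = r − D₁/P = 0.121 − €5,760.00/€95,867.66 = 0.060917

6.09%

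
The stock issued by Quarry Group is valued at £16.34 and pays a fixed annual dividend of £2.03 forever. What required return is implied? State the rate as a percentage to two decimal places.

P = C/r ⇒ r = C/P = £2.03/£16.34 = 0.124235

12.42%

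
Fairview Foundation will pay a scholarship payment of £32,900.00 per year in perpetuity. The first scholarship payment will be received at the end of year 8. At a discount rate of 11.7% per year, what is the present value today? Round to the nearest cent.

£129609.80

Value at end of year 7: C / r = £32,900.00 / 0.117 = £281,196.5812
Discount to today: PV = £281,196.5812 / (1 + 0.117)^7 = £281,196.5812 / 2.169563 = £129,609.80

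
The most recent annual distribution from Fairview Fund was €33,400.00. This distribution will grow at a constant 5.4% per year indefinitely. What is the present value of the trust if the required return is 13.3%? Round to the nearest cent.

€445615.19

D₁ = D₀ × (1 + g) = €33,400.00 × 1.054 = €35,203.6000
Growing perpetuity: P = D₁ / (r − g) = €35,203.6000 / (0.133 − 0.054) = €445,615.19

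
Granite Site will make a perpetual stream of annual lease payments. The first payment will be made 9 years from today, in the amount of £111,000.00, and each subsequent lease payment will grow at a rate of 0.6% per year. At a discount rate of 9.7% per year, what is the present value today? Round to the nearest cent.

£581605.58

Value at end of year 8: C₁ / (r − g) = £111,000.00 / (0.097 − 0.006) = £1,219,780.2198
Discount to today: PV = £1,219,780.2198 / (1 + 0.097)^8 = £1,219,780.2198 / 2.097264 = £581,605.58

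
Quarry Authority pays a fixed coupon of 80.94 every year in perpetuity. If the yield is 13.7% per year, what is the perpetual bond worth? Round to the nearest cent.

Level perpetuity: PV = C / r = 80.94 / 0.137 = 590.80

590.80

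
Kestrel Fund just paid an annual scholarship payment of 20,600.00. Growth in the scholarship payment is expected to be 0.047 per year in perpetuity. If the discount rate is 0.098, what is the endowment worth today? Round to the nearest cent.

D₁ = D₀ × (1 + g) = 20,600.00 × 1.047 = 21,568.2000
Growing perpetuity: P = D₁ / (r − g) = 21,568.2000 / (0.098 − 0.047) = 422,905.88

422905.88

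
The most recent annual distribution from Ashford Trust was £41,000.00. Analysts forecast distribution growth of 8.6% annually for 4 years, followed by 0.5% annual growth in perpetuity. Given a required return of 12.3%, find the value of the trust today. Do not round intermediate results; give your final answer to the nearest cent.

D_1 = 44526.00000
D_2 = 48355.23600
D_3 = 52513.78630
D_4 = 57029.97192
Terminal value at year 4: TV = D_4×(1+g_2)/(r−g_2) = 57315.12178/0.118 = 485721.37099
P_0 = D_1/(1+r)^1 + D_2/(1+r)^2 + D_3/(1+r)^3 + D_4/(1+r)^4 + TV/(1+r)^4
    = 39649.15405 + 38342.81505 + 37079.51660 + 35857.84063 + 305399.40538 = 456328.73171

£456328.73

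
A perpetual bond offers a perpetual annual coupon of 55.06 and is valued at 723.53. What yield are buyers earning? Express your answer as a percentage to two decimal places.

7.61%

P = C/r ⇒ r = C/P = 55.06/723.53 = 0.076099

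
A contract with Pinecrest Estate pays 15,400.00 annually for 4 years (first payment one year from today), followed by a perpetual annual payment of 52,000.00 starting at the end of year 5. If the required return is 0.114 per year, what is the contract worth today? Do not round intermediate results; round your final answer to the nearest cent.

PV of 4-year annuity: 15,400.00 × [1 − (1+0.114)^−4] / 0.114 = 47372.46917
Perpetuity value at year 4: 52,000.00 / 0.114 = 456140.35088
PV of perpetuity: 456140.35088 / (1+0.114)^4 = 296181.36407
Total PV = 47372.46917 + 296181.36407 = 343553.83324

343553.83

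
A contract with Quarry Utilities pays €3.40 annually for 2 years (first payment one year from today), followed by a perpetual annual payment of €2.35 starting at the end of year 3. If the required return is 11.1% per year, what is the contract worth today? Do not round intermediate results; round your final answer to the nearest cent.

€22.97

PV of 2-year annuity: €3.40 × [1 − (1+0.111)^−2] / 0.111 = 5.81486
Perpetuity value at year 2: €2.35 / 0.111 = 21.17117
PV of perpetuity: 21.17117 / (1+0.111)^2 = 17.15208
Total PV = 5.81486 + 17.15208 = 22.96694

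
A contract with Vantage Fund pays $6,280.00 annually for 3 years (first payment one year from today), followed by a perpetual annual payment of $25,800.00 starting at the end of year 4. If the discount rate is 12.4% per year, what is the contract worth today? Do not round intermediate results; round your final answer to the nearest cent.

PV of 3-year annuity: $6,280.00 × [1 − (1+0.124)^−3] / 0.124 = 14980.42436
Perpetuity value at year 3: $25,800.00 / 0.124 = 208064.51613
PV of perpetuity: 208064.51613 / (1+0.124)^3 = 146520.73450
Total PV = 14980.42436 + 146520.73450 = 161501.15887

$161501.16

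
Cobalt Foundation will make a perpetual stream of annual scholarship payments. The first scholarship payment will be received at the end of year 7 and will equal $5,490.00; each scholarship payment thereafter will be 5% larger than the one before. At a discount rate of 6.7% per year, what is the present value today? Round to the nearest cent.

Value at end of year 6: C₁ / (r − g) = $5,490.00 / (0.067 − 0.05) = $322,941.1765
Discount to today: PV = $322,941.1765 / (1 + 0.067)^6 = $322,941.1765 / 1.475661 = $218,845.14

$218845.14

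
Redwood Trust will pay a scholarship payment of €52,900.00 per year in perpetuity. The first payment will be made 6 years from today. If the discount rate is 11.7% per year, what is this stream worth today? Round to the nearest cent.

Value at end of year 5: C / r = €52,900.00 / 0.117 = €452,136.7521
Discount to today: PV = €452,136.7521 / (1 + 0.117)^5 = €452,136.7521 / 1.738865 = €260,018.32

€260018.32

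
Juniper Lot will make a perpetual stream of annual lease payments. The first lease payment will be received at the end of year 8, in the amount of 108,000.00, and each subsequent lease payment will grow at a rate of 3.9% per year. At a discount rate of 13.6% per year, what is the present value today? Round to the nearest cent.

Value at end of year 7: C₁ / (r − g) = 108,000.00 / (0.136 − 0.039) = 1,113,402.0619
Discount to today: PV = 1,113,402.0619 / (1 + 0.136)^7 = 1,113,402.0619 / 2.441453 = 456,040.80

456040.80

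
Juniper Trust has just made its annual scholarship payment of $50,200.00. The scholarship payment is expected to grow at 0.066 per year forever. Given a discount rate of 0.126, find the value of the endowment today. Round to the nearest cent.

D₁ = D₀ × (1 + g) = $50,200.00 × 1.066 = $53,513.2000
Growing perpetuity: P = D₁ / (r − g) = $53,513.2000 / (0.126 − 0.066) = $891,886.67

$891886.67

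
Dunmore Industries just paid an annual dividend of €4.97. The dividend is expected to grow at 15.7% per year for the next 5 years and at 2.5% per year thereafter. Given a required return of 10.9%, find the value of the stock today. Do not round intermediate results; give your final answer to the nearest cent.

€103.23

D_1 = 5.75029
D_2 = 6.65309
D_3 = 7.69762
D_4 = 8.90615
D_5 = 10.30441
Terminal value at year 5: TV = D_5×(1+g_2)/(r−g_2) = 10.56202/0.084 = 125.73835
P_0 = D_1/(1+r)^1 + D_2/(1+r)^2 + D_3/(1+r)^3 + D_4/(1+r)^4 + D_5/(1+r)^5 + TV/(1+r)^5
    = 5.18511 + 5.40954 + 5.64367 + 5.88794 + 6.14279 + 74.95663 = 103.22568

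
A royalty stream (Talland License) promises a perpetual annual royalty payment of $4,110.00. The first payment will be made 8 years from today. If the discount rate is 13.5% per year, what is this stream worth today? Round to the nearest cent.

$12546.92

Value at end of year 7: C / r = $4,110.00 / 0.135 = $30,444.4444
Discount to today: PV = $30,444.4444 / (1 + 0.135)^7 = $30,444.4444 / 2.426448 = $12,546.92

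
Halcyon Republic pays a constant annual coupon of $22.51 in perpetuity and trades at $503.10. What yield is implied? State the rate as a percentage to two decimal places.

4.47%

P = C/r ⇒ r = C/P = $22.51/$503.10 = 0.044743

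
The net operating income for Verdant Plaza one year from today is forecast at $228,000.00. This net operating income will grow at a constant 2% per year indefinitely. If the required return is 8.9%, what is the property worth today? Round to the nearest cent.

$3304347.83

Growing perpetuity: P = D₁ / (r − g) = $228,000.0000 / (0.089 − 0.02) = $3,304,347.83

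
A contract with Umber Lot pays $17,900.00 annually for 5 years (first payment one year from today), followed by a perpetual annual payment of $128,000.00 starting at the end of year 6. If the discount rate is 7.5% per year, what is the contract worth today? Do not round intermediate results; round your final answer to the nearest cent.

$1261214.74

PV of 5-year annuity: $17,900.00 × [1 − (1+0.075)^−5] / 0.075 = 72421.33975
Perpetuity value at year 5: $128,000.00 / 0.075 = 1706666.66667
PV of perpetuity: 1706666.66667 / (1+0.075)^5 = 1188793.39921
Total PV = 72421.33975 + 1188793.39921 = 1261214.73896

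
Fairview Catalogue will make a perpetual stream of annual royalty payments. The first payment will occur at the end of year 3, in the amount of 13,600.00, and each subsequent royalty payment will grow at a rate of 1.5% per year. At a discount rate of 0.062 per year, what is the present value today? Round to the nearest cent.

256561.81

Value at end of year 2: C₁ / (r − g) = 13,600.00 / (0.062 − 0.015) = 289,361.7021
Discount to today: PV = 289,361.7021 / (1 + 0.062)^2 = 289,361.7021 / 1.127844 = 256,561.81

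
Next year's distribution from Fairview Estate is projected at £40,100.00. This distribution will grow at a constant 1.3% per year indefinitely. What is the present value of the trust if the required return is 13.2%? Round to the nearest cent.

£336974.79

Growing perpetuity: P = D₁ / (r − g) = £40,100.0000 / (0.132 − 0.013) = £336,974.79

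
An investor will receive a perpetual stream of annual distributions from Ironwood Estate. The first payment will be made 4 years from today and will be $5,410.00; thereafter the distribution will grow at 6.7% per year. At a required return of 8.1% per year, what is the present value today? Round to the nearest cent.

Value at end of year 3: C₁ / (r − g) = $5,410.00 / (0.081 − 0.067) = $386,428.5714
Discount to today: PV = $386,428.5714 / (1 + 0.081)^3 = $386,428.5714 / 1.263214 = $305,908.92

$305908.92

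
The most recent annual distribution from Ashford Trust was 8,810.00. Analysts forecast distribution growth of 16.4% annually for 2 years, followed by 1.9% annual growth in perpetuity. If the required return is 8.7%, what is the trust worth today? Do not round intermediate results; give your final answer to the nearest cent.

170923.25

D_1 = 10254.84000
D_2 = 11936.63376
Terminal value at year 2: TV = D_2×(1+g_2)/(r−g_2) = 12163.42980/0.068 = 178873.96767
P_0 = D_1/(1+r)^1 + D_2/(1+r)^2 + TV/(1+r)^2
    = 9434.07544 + 10102.35861 + 151386.81505 = 170923.24909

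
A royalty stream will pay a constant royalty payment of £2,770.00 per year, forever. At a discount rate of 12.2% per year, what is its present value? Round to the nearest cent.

Level perpetuity: PV = C / r = £2,770.00 / 0.122 = £22,704.92

£22704.92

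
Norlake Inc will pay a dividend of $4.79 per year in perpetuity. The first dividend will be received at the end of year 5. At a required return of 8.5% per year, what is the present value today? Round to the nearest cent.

Value at end of year 4: C / r = $4.79 / 0.085 = $56.3529
Discount to today: PV = $56.3529 / (1 + 0.085)^4 = $56.3529 / 1.385859 = $40.66

$40.66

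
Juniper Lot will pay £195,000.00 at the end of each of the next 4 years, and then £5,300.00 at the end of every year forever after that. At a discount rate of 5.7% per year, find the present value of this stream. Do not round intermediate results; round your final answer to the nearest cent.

£754853.85

PV of 4-year annuity: £195,000.00 × [1 − (1+0.057)^−4] / 0.057 = 680363.31768
Perpetuity value at year 4: £5,300.00 / 0.057 = 92982.45614
PV of perpetuity: 92982.45614 / (1+0.057)^4 = 74490.53007
Total PV = 680363.31768 + 74490.53007 = 754853.84775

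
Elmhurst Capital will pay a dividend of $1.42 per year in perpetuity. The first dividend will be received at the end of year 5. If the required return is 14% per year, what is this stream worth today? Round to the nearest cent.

Value at end of year 4: C / r = $1.42 / 0.14 = $10.1429
Discount to today: PV = $10.1429 / (1 + 0.14)^4 = $10.1429 / 1.688960 = $6.01

$6.01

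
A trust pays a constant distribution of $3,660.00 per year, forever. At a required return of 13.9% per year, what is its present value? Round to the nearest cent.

Level perpetuity: PV = C / r = $3,660.00 / 0.139 = $26,330.94

$26330.94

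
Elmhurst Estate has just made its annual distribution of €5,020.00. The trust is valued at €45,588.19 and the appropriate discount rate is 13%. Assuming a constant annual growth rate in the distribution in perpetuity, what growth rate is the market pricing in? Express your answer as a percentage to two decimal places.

P = D₀(1+g)/(r−g) ⇒ P(r−g) = D₀(1+g) ⇒ g(P+D₀) = P·r − D₀
g = (P·r − D₀)/(P + D₀) = (€45,588.19×0.13 − €5,020.00) / (€45,588.19 + €5,020.00) = 0.017911

1.79%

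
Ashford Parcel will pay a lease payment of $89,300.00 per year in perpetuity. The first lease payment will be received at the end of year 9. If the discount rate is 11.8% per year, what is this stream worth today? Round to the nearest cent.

$310052.35

Value at end of year 8: C / r = $89,300.00 / 0.118 = $756,779.6610
Discount to today: PV = $756,779.6610 / (1 + 0.118)^8 = $756,779.6610 / 2.440813 = $310,052.35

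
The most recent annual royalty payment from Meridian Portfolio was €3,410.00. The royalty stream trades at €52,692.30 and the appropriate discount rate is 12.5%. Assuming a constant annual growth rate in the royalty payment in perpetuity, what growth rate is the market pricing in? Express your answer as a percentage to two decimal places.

5.66%

P = D₀(1+g)/(r−g) ⇒ P(r−g) = D₀(1+g) ⇒ g(P+D₀) = P·r − D₀
g = (P·r − D₀)/(P + D₀) = (€52,692.30×0.125 − €3,410.00) / (€52,692.30 + €3,410.00) = 0.056620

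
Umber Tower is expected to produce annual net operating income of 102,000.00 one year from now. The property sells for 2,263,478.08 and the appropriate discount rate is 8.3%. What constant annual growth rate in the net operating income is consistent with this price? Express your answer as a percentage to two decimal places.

P = D₁/(r−g) ⇒ g = r − D₁/P = 0.083 − 102,000.00/2,263,478.08 = 0.037937

3.79%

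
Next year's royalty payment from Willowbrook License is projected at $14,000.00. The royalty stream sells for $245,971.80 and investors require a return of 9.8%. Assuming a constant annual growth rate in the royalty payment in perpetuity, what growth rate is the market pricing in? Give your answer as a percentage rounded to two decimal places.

P = D₁/(r−g) ⇒ g = r − D₁/P = 0.098 − $14,000.00/$245,971.80 = 0.041083

4.11%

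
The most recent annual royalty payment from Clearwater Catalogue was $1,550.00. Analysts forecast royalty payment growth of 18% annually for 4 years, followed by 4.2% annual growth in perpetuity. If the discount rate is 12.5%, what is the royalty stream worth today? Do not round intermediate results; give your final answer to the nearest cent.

D_1 = 1829.00000
D_2 = 2158.22000
D_3 = 2546.69960
D_4 = 3005.10553
Terminal value at year 4: TV = D_4×(1+g_2)/(r−g_2) = 3131.31996/0.083 = 37726.74651
P_0 = D_1/(1+r)^1 + D_2/(1+r)^2 + D_3/(1+r)^3 + D_4/(1+r)^4 + TV/(1+r)^4
    = 1625.77778 + 1705.26025 + 1788.62853 + 1876.07259 + 23552.62212 = 30548.36125

$30548.36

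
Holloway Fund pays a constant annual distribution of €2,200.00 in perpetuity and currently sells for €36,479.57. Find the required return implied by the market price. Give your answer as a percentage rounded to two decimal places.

P = C/r ⇒ r = C/P = €2,200.00/€36,479.57 = 0.060308

6.03%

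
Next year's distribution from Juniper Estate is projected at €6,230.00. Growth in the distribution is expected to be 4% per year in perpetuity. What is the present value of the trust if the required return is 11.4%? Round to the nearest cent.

Growing perpetuity: P = D₁ / (r − g) = €6,230.0000 / (0.114 − 0.04) = €84,189.19

€84189.19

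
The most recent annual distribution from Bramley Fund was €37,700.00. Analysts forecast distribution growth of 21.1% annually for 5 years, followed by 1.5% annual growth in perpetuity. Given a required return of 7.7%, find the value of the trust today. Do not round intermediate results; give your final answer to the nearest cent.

€1380998.66

D_1 = 45654.70000
D_2 = 55287.84170
D_3 = 66953.57630
D_4 = 81080.78090
D_5 = 98188.82567
Terminal value at year 5: TV = D_5×(1+g_2)/(r−g_2) = 99661.65805/0.062 = 1607446.09762
P_0 = D_1/(1+r)^1 + D_2/(1+r)^2 + D_3/(1+r)^3 + D_4/(1+r)^4 + D_5/(1+r)^5 + TV/(1+r)^5
    = 42390.62210 + 47664.84992 + 53595.29550 + 60263.60524 + 67761.58398 + 1109322.70552 = 1380998.66226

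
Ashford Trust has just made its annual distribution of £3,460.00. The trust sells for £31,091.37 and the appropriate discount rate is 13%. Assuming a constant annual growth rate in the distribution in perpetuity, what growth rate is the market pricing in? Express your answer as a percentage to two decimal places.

1.68%

P = D₀(1+g)/(r−g) ⇒ P(r−g) = D₀(1+g) ⇒ g(P+D₀) = P·r − D₀
g = (P·r − D₀)/(P + D₀) = (£31,091.37×0.13 − £3,460.00) / (£31,091.37 + £3,460.00) = 0.016841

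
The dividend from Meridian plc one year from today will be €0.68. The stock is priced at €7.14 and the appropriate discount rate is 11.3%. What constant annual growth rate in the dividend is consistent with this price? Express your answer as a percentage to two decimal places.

1.78%

P = D₁/(r−g) ⇒ g = r − D₁/P = 0.113 − €0.68/€7.14 = 0.017762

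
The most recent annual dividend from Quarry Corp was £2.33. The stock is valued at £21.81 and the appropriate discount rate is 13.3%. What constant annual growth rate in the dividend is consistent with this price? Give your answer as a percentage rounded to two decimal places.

P = D₀(1+g)/(r−g) ⇒ P(r−g) = D₀(1+g) ⇒ g(P+D₀) = P·r − D₀
g = (P·r − D₀)/(P + D₀) = (£21.81×0.133 − £2.33) / (£21.81 + £2.33) = 0.023643

2.36%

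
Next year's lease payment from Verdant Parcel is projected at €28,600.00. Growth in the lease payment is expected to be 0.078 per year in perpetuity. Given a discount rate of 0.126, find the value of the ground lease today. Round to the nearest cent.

Growing perpetuity: P = D₁ / (r − g) = €28,600.0000 / (0.126 − 0.078) = €595,833.33

€595833.33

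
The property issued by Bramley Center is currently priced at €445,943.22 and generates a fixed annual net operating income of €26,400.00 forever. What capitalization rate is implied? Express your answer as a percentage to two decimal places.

5.92%

P = C/r ⇒ r = C/P = €26,400.00/€445,943.22 = 0.059200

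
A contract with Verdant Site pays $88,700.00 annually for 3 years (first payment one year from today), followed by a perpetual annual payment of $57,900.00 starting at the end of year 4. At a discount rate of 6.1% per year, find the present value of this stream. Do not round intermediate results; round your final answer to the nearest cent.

PV of 3-year annuity: $88,700.00 × [1 − (1+0.061)^−3] / 0.061 = 236658.17463
Perpetuity value at year 3: $57,900.00 / 0.061 = 949180.32787
PV of perpetuity: 949180.32787 / (1+0.061)^3 = 794698.83620
Total PV = 236658.17463 + 794698.83620 = 1031357.01083

$1031357.01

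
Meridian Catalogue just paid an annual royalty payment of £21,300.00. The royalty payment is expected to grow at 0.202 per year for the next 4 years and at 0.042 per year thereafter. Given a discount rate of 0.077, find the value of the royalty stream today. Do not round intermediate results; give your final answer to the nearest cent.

D_1 = 25602.60000
D_2 = 30774.32520
D_3 = 36990.73889
D_4 = 44462.86815
Terminal value at year 4: TV = D_4×(1+g_2)/(r−g_2) = 46330.30861/0.035 = 1323723.10310
P_0 = D_1/(1+r)^1 + D_2/(1+r)^2 + D_3/(1+r)^3 + D_4/(1+r)^4 + TV/(1+r)^4
    = 23772.14485 + 26531.21458 + 29610.51061 + 33047.19940 + 983862.33646 = 1096823.40590

£1096823.41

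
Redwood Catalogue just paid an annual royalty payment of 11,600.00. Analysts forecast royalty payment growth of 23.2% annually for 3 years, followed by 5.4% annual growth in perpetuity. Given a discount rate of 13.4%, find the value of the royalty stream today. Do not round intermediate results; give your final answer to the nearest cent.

237144.24

D_1 = 14291.20000
D_2 = 17606.75840
D_3 = 21691.52635
Terminal value at year 3: TV = D_3×(1+g_2)/(r−g_2) = 22862.86877/0.08 = 285785.85965
P_0 = D_1/(1+r)^1 + D_2/(1+r)^2 + D_3/(1+r)^3 + TV/(1+r)^3
    = 12602.46914 + 13691.57141 + 14874.79363 + 195975.40604 = 237144.24021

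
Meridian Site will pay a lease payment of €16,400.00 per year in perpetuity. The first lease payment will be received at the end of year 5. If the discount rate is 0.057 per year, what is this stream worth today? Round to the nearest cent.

Value at end of year 4: C / r = €16,400.00 / 0.057 = €287,719.2982
Discount to today: PV = €287,719.2982 / (1 + 0.057)^4 = €287,719.2982 / 1.248245 = €230,499.00

€230499.00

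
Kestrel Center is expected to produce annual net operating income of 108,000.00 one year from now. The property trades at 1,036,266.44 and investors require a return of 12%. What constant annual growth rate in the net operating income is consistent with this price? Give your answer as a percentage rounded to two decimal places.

1.58%

P = D₁/(r−g) ⇒ g = r − D₁/P = 0.12 − 108,000.00/1,036,266.44 = 0.015780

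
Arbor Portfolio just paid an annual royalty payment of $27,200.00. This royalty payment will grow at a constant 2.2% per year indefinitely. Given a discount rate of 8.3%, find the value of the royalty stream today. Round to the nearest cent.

D₁ = D₀ × (1 + g) = $27,200.00 × 1.022 = $27,798.4000
Growing perpetuity: P = D₁ / (r − g) = $27,798.4000 / (0.083 − 0.022) = $455,711.48

$455711.48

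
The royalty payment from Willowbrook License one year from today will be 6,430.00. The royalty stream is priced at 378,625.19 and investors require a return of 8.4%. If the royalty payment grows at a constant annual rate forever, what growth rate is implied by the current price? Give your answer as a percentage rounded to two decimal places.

P = D₁/(r−g) ⇒ g = r − D₁/P = 0.084 − 6,430.00/378,625.19 = 0.067018

6.70%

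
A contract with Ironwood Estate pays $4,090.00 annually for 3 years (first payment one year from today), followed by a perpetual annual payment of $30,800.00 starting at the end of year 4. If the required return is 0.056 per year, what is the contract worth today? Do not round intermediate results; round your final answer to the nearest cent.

$478072.16

PV of 3-year annuity: $4,090.00 × [1 − (1+0.056)^−3] / 0.056 = 11014.03422
Perpetuity value at year 3: $30,800.00 / 0.056 = 550000.00000
PV of perpetuity: 550000.00000 / (1+0.056)^3 = 467058.12863
Total PV = 11014.03422 + 467058.12863 = 478072.16285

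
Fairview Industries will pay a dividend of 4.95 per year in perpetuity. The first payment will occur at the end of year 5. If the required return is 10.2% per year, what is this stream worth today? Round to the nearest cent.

Value at end of year 4: C / r = 4.95 / 0.102 = 48.5294
Discount to today: PV = 48.5294 / (1 + 0.102)^4 = 48.5294 / 1.474777 = 32.91

32.91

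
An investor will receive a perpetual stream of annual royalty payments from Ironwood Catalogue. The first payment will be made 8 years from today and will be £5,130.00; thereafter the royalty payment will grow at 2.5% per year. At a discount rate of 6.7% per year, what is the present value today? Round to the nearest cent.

Value at end of year 7: C₁ / (r − g) = £5,130.00 / (0.067 − 0.025) = £122,142.8571
Discount to today: PV = £122,142.8571 / (1 + 0.067)^7 = £122,142.8571 / 1.574530 = £77,574.17

£77574.17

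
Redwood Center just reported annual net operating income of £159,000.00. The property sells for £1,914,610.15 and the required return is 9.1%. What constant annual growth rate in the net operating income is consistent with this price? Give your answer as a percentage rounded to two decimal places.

0.73%

P = D₀(1+g)/(r−g) ⇒ P(r−g) = D₀(1+g) ⇒ g(P+D₀) = P·r − D₀
g = (P·r − D₀)/(P + D₀) = (£1,914,610.15×0.091 − £159,000.00) / (£1,914,610.15 + £159,000.00) = 0.007344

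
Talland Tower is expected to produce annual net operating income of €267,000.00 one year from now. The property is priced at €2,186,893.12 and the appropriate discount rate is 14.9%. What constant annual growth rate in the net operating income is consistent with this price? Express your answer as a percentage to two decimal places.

P = D₁/(r−g) ⇒ g = r − D₁/P = 0.149 − €267,000.00/€2,186,893.12 = 0.026909

2.69%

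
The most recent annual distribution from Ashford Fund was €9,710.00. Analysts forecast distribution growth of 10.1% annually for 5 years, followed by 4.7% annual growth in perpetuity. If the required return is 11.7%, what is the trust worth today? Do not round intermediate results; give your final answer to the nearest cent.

€181629.02

D_1 = 10690.71000
D_2 = 11770.47171
D_3 = 12959.28935
D_4 = 14268.17758
D_5 = 15709.26351
Terminal value at year 5: TV = D_5×(1+g_2)/(r−g_2) = 16447.59890/0.07 = 234965.69854
P_0 = D_1/(1+r)^1 + D_2/(1+r)^2 + D_3/(1+r)^3 + D_4/(1+r)^4 + D_5/(1+r)^5 + TV/(1+r)^5
    = 9570.91316 + 9433.81861 + 9298.68782 + 9165.49265 + 9034.20538 + 135125.90040 = 181629.01801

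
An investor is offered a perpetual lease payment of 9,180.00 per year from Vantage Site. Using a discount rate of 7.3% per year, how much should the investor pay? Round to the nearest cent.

125753.42

Level perpetuity: PV = C / r = 9,180.00 / 0.073 = 125,753.42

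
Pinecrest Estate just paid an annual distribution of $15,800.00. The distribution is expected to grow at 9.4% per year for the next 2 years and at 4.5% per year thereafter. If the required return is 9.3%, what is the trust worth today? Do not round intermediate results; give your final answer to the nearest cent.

D_1 = 17285.20000
D_2 = 18910.00880
Terminal value at year 2: TV = D_2×(1+g_2)/(r−g_2) = 19760.95920/0.048 = 411686.64992
P_0 = D_1/(1+r)^1 + D_2/(1+r)^2 + TV/(1+r)^2
    = 15814.45563 + 15828.92448 + 344608.87668 = 376252.25679

$376252.26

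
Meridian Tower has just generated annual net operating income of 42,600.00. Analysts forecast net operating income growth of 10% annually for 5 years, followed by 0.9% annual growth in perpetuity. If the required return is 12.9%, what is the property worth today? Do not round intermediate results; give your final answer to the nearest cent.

511632.42

D_1 = 46860.00000
D_2 = 51546.00000
D_3 = 56700.60000
D_4 = 62370.66000
D_5 = 68607.72600
Terminal value at year 5: TV = D_5×(1+g_2)/(r−g_2) = 69225.19553/0.12 = 576876.62945
P_0 = D_1/(1+r)^1 + D_2/(1+r)^2 + D_3/(1+r)^3 + D_4/(1+r)^4 + D_5/(1+r)^5 + TV/(1+r)^5
    = 41505.75731 + 40439.62182 + 39400.87157 + 38388.80313 + 37402.73112 + 314494.63087 = 511632.41582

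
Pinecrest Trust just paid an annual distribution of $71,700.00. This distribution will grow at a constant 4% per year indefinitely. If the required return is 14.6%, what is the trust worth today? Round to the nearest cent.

D₁ = D₀ × (1 + g) = $71,700.00 × 1.04 = $74,568.0000
Growing perpetuity: P = D₁ / (r − g) = $74,568.0000 / (0.146 − 0.04) = $703,471.70

$703471.70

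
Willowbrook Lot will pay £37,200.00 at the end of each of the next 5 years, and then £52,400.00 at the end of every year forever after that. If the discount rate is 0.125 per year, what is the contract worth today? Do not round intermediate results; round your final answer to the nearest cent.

£365079.36

PV of 5-year annuity: £37,200.00 × [1 − (1+0.125)^−5] / 0.125 = 132453.14231
Perpetuity value at year 5: £52,400.00 / 0.125 = 419200.00000
PV of perpetuity: 419200.00000 / (1+0.125)^5 = 232626.21890
Total PV = 132453.14231 + 232626.21890 = 365079.36121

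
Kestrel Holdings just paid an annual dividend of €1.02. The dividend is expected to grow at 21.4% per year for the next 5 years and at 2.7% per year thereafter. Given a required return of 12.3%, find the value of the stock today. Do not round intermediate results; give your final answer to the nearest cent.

D_1 = 1.23828
D_2 = 1.50327
D_3 = 1.82497
D_4 = 2.21552
D_5 = 2.68964
Terminal value at year 5: TV = D_5×(1+g_2)/(r−g_2) = 2.76226/0.096 = 28.77351
P_0 = D_1/(1+r)^1 + D_2/(1+r)^2 + D_3/(1+r)^3 + D_4/(1+r)^4 + D_5/(1+r)^5 + TV/(1+r)^5
    = 1.10265 + 1.19200 + 1.28860 + 1.39302 + 1.50590 + 16.10994 = 22.59211

€22.59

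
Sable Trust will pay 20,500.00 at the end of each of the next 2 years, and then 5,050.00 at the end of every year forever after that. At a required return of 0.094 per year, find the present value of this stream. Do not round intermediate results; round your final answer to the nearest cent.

PV of 2-year annuity: 20,500.00 × [1 − (1+0.094)^−2] / 0.094 = 35867.06951
Perpetuity value at year 2: 5,050.00 / 0.094 = 53723.40426
PV of perpetuity: 53723.40426 / (1+0.094)^2 = 44887.85786
Total PV = 35867.06951 + 44887.85786 = 80754.92737

80754.93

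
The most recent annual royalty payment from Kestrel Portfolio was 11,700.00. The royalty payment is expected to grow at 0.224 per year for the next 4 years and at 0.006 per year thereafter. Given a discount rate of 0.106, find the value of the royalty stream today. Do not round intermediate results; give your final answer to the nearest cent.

D_1 = 14320.80000
D_2 = 17528.65920
D_3 = 21455.07886
D_4 = 26261.01653
Terminal value at year 4: TV = D_4×(1+g_2)/(r−g_2) = 26418.58262/0.1 = 264185.82625
P_0 = D_1/(1+r)^1 + D_2/(1+r)^2 + D_3/(1+r)^3 + D_4/(1+r)^4 + TV/(1+r)^4
    = 12948.28210 + 14329.74438 + 15858.59595 + 17550.56189 + 176558.65259 = 237245.83691

237245.84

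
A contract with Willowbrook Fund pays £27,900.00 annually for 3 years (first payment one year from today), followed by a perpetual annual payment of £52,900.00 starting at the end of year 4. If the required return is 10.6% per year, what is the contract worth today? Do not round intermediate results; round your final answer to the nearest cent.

£437536.20

PV of 3-year annuity: £27,900.00 × [1 − (1+0.106)^−3] / 0.106 = 68656.77578
Perpetuity value at year 3: £52,900.00 / 0.106 = 499056.60377
PV of perpetuity: 499056.60377 / (1+0.106)^3 = 368879.41958
Total PV = 68656.77578 + 368879.41958 = 437536.19536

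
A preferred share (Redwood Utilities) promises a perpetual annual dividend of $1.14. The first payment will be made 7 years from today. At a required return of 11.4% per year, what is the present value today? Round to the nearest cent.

$5.23

Value at end of year 6: C / r = $1.14 / 0.114 = $10.0000
Discount to today: PV = $10.0000 / (1 + 0.114)^6 = $10.0000 / 1.911222 = $5.23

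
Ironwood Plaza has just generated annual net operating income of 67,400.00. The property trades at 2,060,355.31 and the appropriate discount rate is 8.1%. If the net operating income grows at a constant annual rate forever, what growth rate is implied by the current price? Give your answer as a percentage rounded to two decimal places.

P = D₀(1+g)/(r−g) ⇒ P(r−g) = D₀(1+g) ⇒ g(P+D₀) = P·r − D₀
g = (P·r − D₀)/(P + D₀) = (2,060,355.31×0.081 − 67,400.00) / (2,060,355.31 + 67,400.00) = 0.046758

4.68%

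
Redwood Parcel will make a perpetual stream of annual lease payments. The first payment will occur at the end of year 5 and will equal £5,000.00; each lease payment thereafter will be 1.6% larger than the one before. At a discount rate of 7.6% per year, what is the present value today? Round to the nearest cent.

£62168.40

Value at end of year 4: C₁ / (r − g) = £5,000.00 / (0.076 − 0.016) = £83,333.3333
Discount to today: PV = £83,333.3333 / (1 + 0.076)^4 = £83,333.3333 / 1.340445 = £62,168.40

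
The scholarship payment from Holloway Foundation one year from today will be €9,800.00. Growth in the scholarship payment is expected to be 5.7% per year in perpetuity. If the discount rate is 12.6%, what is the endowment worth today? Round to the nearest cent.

€142028.99

Growing perpetuity: P = D₁ / (r − g) = €9,800.0000 / (0.126 − 0.057) = €142,028.99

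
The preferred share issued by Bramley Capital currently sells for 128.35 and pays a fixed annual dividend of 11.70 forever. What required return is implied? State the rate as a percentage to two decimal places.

9.12%

P = C/r ⇒ r = C/P = 11.70/128.35 = 0.091157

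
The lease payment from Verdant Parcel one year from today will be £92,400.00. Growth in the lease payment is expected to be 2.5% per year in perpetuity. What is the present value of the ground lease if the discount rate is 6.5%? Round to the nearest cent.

£2310000.00

Growing perpetuity: P = D₁ / (r − g) = £92,400.0000 / (0.065 − 0.025) = £2,310,000.00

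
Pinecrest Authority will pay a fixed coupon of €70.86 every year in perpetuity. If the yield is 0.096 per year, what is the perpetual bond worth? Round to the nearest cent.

Level perpetuity: PV = C / r = €70.86 / 0.096 = €738.13

€738.13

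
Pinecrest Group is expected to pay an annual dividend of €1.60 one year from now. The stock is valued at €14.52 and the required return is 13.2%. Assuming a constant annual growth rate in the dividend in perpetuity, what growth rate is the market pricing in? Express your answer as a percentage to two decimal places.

P = D₁/(r−g) ⇒ g = r − D₁/P = 0.132 − €1.60/€14.52 = 0.021807

2.18%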